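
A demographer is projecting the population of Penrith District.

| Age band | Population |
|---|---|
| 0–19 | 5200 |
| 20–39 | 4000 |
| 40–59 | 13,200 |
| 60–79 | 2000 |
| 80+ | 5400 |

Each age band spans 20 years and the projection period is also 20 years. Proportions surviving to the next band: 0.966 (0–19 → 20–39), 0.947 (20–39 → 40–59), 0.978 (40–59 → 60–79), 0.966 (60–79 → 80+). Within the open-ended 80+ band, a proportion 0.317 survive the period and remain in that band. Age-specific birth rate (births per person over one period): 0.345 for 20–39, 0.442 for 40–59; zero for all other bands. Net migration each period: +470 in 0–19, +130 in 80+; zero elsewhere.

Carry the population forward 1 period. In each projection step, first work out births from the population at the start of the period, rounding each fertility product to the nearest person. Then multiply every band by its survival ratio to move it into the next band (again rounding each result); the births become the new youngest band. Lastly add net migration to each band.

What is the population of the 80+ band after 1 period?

3774

— Period 1 —
Births: 4000 × 0.345 = 1380, 13200 × 0.442 = 5834 → 7214
20–39: 5200 × 0.966 = 5023
40–59: 4000 × 0.947 = 3788
60–79: 13200 × 0.978 = 12910
80+: 2000 × 0.966 + 5400 × 0.317 = 1932 + 1712 = 3644
Net migration: 0–19 + 470 → 7684; 80+ + 130 → 3774
Population now: 0–19=7684, 20–39=5023, 40–59=3788, 60–79=12910, 80+=3774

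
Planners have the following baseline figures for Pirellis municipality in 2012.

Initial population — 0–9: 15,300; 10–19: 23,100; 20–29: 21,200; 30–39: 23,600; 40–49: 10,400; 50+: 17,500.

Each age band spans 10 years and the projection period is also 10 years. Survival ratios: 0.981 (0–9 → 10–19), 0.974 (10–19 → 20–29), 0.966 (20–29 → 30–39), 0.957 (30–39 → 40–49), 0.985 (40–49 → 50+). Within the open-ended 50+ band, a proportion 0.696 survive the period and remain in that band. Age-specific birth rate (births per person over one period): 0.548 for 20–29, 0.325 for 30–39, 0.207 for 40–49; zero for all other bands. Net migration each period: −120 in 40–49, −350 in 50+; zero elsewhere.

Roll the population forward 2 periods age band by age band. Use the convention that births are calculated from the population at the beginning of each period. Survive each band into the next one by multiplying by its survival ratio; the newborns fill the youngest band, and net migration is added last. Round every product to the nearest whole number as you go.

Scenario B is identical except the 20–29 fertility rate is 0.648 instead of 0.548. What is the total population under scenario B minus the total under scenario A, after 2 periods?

4329

Call the bands 1 to 6, youngest first.
Period 1:
Births: 21200 × 0.548 = 11618 ; 23600 × 0.325 = 7670 ; 10400 × 0.207 = 2153 ⇒ total 21441
Band 2: 15300 × 0.981 = 15009
Band 3: 23100 × 0.974 = 22499
Band 4: 21200 × 0.966 = 20479
Band 5: 23600 × 0.957 = 22585
Band 6: 10400 × 0.985 + 17500 × 0.696 = 10244 + 12180 = 22424
Net migration: Band 5 − 120 → 22465; Band 6 − 350 → 22074
→ [21441, 15009, 22499, 20479, 22465, 22074]
Period 2:
Births: 22499 × 0.548 = 12329 ; 20479 × 0.325 = 6656 ; 22465 × 0.207 = 4650 ⇒ total 23635
Band 2: 21441 × 0.981 = 21034
Band 3: 15009 × 0.974 = 14619
Band 4: 22499 × 0.966 = 21734
Band 5: 20479 × 0.957 = 19598
Band 6: 22465 × 0.985 + 22074 × 0.696 = 22128 + 15364 = 37492
Net migration: Band 5 − 120 → 19478; Band 6 − 350 → 37142
→ [23635, 21034, 14619, 21734, 19478, 37142]
Scenario A total after 2 periods: 137642
Scenario B projection —
Period 1:
Births: 21200 × 0.648 = 13738 ; 23600 × 0.325 = 7670 ; 10400 × 0.207 = 2153 ⇒ total 23561
Band 2: 15300 × 0.981 = 15009
Band 3: 23100 × 0.974 = 22499
Band 4: 21200 × 0.966 = 20479
Band 5: 23600 × 0.957 = 22585
Band 6: 10400 × 0.985 + 17500 × 0.696 = 10244 + 12180 = 22424
Net migration: Band 5 − 120 → 22465; Band 6 − 350 → 22074
→ [23561, 15009, 22499, 20479, 22465, 22074]
Period 2:
Births: 22499 × 0.648 = 14579 ; 20479 × 0.325 = 6656 ; 22465 × 0.207 = 4650 ⇒ total 25885
Band 2: 23561 × 0.981 = 23113
Band 3: 15009 × 0.974 = 14619
Band 4: 22499 × 0.966 = 21734
Band 5: 20479 × 0.957 = 19598
Band 6: 22465 × 0.985 + 22074 × 0.696 = 22128 + 15364 = 37492
Net migration: Band 5 − 120 → 19478; Band 6 − 350 → 37142
→ [25885, 23113, 14619, 21734, 19478, 37142]
Scenario B total after 2 periods: 141971
Difference B − A = 141971 − 137642 = 4329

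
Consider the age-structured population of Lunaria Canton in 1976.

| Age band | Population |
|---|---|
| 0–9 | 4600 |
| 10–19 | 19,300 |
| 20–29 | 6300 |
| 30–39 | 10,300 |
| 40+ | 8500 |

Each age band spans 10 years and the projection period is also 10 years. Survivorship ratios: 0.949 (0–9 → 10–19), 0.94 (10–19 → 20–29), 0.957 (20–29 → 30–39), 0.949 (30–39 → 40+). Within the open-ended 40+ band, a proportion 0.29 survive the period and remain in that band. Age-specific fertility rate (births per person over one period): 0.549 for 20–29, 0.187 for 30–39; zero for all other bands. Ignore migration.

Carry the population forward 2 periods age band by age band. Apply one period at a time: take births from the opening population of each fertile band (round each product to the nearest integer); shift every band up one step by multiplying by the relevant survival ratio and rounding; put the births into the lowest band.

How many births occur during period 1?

Call the bands 1 to 5, youngest first.
After projecting period 1:
Births: 6300 × 0.549 = 3459  |  10300 × 0.187 = 1926 — total 5385
Band 2: 4600 × 0.949 = 4365
Band 3: 19300 × 0.94 = 18142
Band 4: 6300 × 0.957 = 6029
Band 5: 10300 × 0.949 + 8500 × 0.29 = 9775 + 2465 = 12240
Giving 5385 / 4365 / 18142 / 6029 / 12240.

5385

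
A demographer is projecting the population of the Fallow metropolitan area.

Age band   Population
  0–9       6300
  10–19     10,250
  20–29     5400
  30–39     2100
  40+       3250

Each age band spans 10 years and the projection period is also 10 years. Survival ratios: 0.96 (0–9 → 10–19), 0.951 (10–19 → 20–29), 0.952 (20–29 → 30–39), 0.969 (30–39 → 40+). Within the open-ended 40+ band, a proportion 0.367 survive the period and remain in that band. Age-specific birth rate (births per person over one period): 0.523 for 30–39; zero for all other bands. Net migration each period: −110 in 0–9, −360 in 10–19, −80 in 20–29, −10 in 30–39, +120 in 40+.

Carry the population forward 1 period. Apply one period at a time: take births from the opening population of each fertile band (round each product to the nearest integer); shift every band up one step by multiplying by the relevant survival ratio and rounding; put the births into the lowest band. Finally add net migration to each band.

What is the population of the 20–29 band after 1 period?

9668

After projecting period 1:
Births: 2100 × 0.523 = 1098
10–19: 6300 × 0.96 = 6048
20–29: 10250 × 0.951 = 9748
30–39: 5400 × 0.952 = 5141
40+: 2100 × 0.969 + 3250 × 0.367 = 2035 + 1193 = 3228
Net migration: 0–9 − 110 → 988; 10–19 − 360 → 5688; 20–29 − 80 → 9668; 30–39 − 10 → 5131; 40+ + 120 → 3348
End of period: [988, 5688, 9668, 5131, 3348]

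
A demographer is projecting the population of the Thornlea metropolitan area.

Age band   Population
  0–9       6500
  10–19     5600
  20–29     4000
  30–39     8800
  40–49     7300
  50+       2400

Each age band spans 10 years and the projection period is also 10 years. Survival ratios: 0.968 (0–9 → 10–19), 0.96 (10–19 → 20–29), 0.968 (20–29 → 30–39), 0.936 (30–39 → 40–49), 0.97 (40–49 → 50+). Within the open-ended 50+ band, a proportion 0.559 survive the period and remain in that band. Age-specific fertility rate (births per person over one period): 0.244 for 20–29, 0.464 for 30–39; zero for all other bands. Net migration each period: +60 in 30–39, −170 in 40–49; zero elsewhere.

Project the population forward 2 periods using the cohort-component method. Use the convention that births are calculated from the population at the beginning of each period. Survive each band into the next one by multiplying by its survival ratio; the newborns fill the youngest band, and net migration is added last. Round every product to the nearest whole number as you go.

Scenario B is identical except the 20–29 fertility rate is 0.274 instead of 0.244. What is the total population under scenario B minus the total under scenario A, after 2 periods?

277

Numbering the bands 1..6 from youngest to oldest:
— Period 1 —
Births: 4000 * 0.244 = 976, 8800 * 0.464 = 4083 ⇒ total 5059
Band 2: 6500 * 0.968 = 6292
Band 3: 5600 * 0.96 = 5376
Band 4: 4000 * 0.968 = 3872
Band 5: 8800 * 0.936 = 8237
Band 6: 7300 * 0.97 + 2400 * 0.559 = 7081 + 1342 = 8423
Net migration: Band 4 + 60 → 3932; Band 5 − 170 → 8067
Giving 5059 / 6292 / 5376 / 3932 / 8067 / 8423.
— Period 2 —
Births: 5376 * 0.244 = 1312, 3932 * 0.464 = 1824 ⇒ total 3136
Band 2: 5059 * 0.968 = 4897
Band 3: 6292 * 0.96 = 6040
Band 4: 5376 * 0.968 = 5204
Band 5: 3932 * 0.936 = 3680
Band 6: 8067 * 0.97 + 8423 * 0.559 = 7825 + 4708 = 12533
Net migration: Band 4 + 60 → 5264; Band 5 − 170 → 3510
Giving 3136 / 4897 / 6040 / 5264 / 3510 / 12533.
Scenario A total after 2 periods: 35380
Scenario B projection —
— Period 1 —
Births: 4000 * 0.274 = 1096, 8800 * 0.464 = 4083 ⇒ total 5179
Band 2: 6500 * 0.968 = 6292
Band 3: 5600 * 0.96 = 5376
Band 4: 4000 * 0.968 = 3872
Band 5: 8800 * 0.936 = 8237
Band 6: 7300 * 0.97 + 2400 * 0.559 = 7081 + 1342 = 8423
Net migration: Band 4 + 60 → 3932; Band 5 − 170 → 8067
Giving 5179 / 6292 / 5376 / 3932 / 8067 / 8423.
— Period 2 —
Births: 5376 * 0.274 = 1473, 3932 * 0.464 = 1824 ⇒ total 3297
Band 2: 5179 * 0.968 = 5013
Band 3: 6292 * 0.96 = 6040
Band 4: 5376 * 0.968 = 5204
Band 5: 3932 * 0.936 = 3680
Band 6: 8067 * 0.97 + 8423 * 0.559 = 7825 + 4708 = 12533
Net migration: Band 4 + 60 → 5264; Band 5 − 170 → 3510
Giving 3297 / 5013 / 6040 / 5264 / 3510 / 12533.
Scenario B total after 2 periods: 35657
Difference B − A = 35657 − 35380 = 277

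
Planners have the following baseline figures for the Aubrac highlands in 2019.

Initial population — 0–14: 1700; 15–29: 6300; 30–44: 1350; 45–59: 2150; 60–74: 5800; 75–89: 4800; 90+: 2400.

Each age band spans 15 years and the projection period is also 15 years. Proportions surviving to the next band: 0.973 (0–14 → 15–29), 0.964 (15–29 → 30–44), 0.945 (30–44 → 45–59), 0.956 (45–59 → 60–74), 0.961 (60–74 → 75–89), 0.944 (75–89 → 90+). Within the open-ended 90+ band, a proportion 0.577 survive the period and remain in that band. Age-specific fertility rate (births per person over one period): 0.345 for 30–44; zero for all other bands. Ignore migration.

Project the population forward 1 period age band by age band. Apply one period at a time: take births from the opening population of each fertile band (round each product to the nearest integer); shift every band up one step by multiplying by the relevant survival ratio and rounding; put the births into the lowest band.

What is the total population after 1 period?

[period 1]
Births: 1350 × 0.345 = 466
15–29: 1700 × 0.973 = 1654
30–44: 6300 × 0.964 = 6073
45–59: 1350 × 0.945 = 1276
60–74: 2150 × 0.956 = 2055
75–89: 5800 × 0.961 = 5574
90+: 4800 × 0.944 + 2400 × 0.577 = 4531 + 1385 = 5916
→ [466, 1654, 6073, 1276, 2055, 5574, 5916]
Total after period 1: 466 + 1654 + 6073 + 1276 + 2055 + 5574 + 5916 = 23014

23014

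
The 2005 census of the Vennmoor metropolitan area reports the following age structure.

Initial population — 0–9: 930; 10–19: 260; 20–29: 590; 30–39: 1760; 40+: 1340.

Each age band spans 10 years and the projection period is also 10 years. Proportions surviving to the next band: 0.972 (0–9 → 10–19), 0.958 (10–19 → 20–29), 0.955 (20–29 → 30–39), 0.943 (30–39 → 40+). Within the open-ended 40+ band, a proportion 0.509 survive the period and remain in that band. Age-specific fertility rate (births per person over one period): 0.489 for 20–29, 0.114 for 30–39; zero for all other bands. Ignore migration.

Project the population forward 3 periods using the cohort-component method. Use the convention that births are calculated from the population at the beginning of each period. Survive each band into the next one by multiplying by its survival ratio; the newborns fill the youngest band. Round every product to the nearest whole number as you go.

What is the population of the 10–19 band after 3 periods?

181

After projecting period 1:
Births: 590 × 0.489 = 289 ; 1760 × 0.114 = 201 ⇒ total 490
10–19: 930 × 0.972 = 904
20–29: 260 × 0.958 = 249
30–39: 590 × 0.955 = 563
40+: 1760 × 0.943 + 1340 × 0.509 = 1660 + 682 = 2342
End of period: [490, 904, 249, 563, 2342]
After projecting period 2:
Births: 249 × 0.489 = 122 ; 563 × 0.114 = 64 ⇒ total 186
10–19: 490 × 0.972 = 476
20–29: 904 × 0.958 = 866
30–39: 249 × 0.955 = 238
40+: 563 × 0.943 + 2342 × 0.509 = 531 + 1192 = 1723
End of period: [186, 476, 866, 238, 1723]
After projecting period 3:
Births: 866 × 0.489 = 423 ; 238 × 0.114 = 27 ⇒ total 450
10–19: 186 × 0.972 = 181
20–29: 476 × 0.958 = 456
30–39: 866 × 0.955 = 827
40+: 238 × 0.943 + 1723 × 0.509 = 224 + 877 = 1101
End of period: [450, 181, 456, 827, 1101]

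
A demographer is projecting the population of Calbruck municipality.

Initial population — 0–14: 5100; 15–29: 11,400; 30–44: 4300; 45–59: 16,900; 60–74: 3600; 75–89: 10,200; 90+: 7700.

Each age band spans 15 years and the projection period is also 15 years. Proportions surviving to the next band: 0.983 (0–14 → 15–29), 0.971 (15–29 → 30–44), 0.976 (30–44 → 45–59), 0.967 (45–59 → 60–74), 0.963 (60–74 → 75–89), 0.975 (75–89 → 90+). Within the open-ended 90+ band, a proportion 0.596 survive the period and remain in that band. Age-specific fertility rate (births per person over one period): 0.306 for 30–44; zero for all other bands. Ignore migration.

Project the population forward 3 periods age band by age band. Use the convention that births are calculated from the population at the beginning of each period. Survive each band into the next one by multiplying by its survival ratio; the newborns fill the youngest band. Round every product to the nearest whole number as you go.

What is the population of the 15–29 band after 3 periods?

3329

Let group 1 be 0–14 through group 7 = 90+.
— Period 1 —
Births: 4300 × 0.306 = 1316
Group 2: 5100 × 0.983 = 5013
Group 3: 11400 × 0.971 = 11069
Group 4: 4300 × 0.976 = 4197
Group 5: 16900 × 0.967 = 16342
Group 6: 3600 × 0.963 = 3467
Group 7: 10200 × 0.975 + 7700 × 0.596 = 9945 + 4589 = 14534
End of period: [1316, 5013, 11069, 4197, 16342, 3467, 14534]
— Period 2 —
Births: 11069 × 0.306 = 3387
Group 2: 1316 × 0.983 = 1294
Group 3: 5013 × 0.971 = 4868
Group 4: 11069 × 0.976 = 10803
Group 5: 4197 × 0.967 = 4058
Group 6: 16342 × 0.963 = 15737
Group 7: 3467 × 0.975 + 14534 × 0.596 = 3380 + 8662 = 12042
End of period: [3387, 1294, 4868, 10803, 4058, 15737, 12042]
— Period 3 —
Births: 4868 × 0.306 = 1490
Group 2: 3387 × 0.983 = 3329
Group 3: 1294 × 0.971 = 1256
Group 4: 4868 × 0.976 = 4751
Group 5: 10803 × 0.967 = 10447
Group 6: 4058 × 0.963 = 3908
Group 7: 15737 × 0.975 + 12042 × 0.596 = 15344 + 7177 = 22521
End of period: [1490, 3329, 1256, 4751, 10447, 3908, 22521]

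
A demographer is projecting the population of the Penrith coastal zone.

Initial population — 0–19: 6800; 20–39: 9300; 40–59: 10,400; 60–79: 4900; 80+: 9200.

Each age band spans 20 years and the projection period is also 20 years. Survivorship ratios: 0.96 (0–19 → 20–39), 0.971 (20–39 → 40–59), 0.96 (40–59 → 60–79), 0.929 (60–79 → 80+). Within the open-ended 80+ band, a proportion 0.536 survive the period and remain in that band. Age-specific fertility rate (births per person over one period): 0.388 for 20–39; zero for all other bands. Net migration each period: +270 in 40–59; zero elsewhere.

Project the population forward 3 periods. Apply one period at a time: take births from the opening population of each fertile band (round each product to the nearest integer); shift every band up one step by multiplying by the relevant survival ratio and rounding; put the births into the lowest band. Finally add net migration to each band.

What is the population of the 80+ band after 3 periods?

15990

[period 1]
Births: 9300 × 0.388 = 3608
20–39: 6800 × 0.96 = 6528
40–59: 9300 × 0.971 = 9030
60–79: 10400 × 0.96 = 9984
80+: 4900 × 0.929 + 9200 × 0.536 = 4552 + 4931 = 9483
Net migration: 40–59 + 270 → 9300
End of period: [3608, 6528, 9300, 9984, 9483]
[period 2]
Births: 6528 × 0.388 = 2533
20–39: 3608 × 0.96 = 3464
40–59: 6528 × 0.971 = 6339
60–79: 9300 × 0.96 = 8928
80+: 9984 × 0.929 + 9483 × 0.536 = 9275 + 5083 = 14358
Net migration: 40–59 + 270 → 6609
End of period: [2533, 3464, 6609, 8928, 14358]
[period 3]
Births: 3464 × 0.388 = 1344
20–39: 2533 × 0.96 = 2432
40–59: 3464 × 0.971 = 3364
60–79: 6609 × 0.96 = 6345
80+: 8928 × 0.929 + 14358 × 0.536 = 8294 + 7696 = 15990
Net migration: 40–59 + 270 → 3634
End of period: [1344, 2432, 3634, 6345, 15990]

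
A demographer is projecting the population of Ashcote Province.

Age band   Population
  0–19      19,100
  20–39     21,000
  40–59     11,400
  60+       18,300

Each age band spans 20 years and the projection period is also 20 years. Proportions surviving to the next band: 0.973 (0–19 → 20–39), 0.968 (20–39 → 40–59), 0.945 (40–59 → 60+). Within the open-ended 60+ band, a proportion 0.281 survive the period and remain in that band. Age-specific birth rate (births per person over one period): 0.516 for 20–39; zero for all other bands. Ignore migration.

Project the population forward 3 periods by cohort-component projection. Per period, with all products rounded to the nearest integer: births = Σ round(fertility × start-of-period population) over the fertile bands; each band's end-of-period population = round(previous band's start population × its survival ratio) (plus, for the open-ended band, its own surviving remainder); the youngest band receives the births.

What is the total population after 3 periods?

48631

Period 1.
Births: 21000 × 0.516 = 10836
20–39: 19100 × 0.973 = 18584
40–59: 21000 × 0.968 = 20328
60+: 11400 × 0.945 + 18300 × 0.281 = 10773 + 5142 = 15915
→ [10836, 18584, 20328, 15915]
Period 2.
Births: 18584 × 0.516 = 9589
20–39: 10836 × 0.973 = 10543
40–59: 18584 × 0.968 = 17989
60+: 20328 × 0.945 + 15915 × 0.281 = 19210 + 4472 = 23682
→ [9589, 10543, 17989, 23682]
Period 3.
Births: 10543 × 0.516 = 5440
20–39: 9589 × 0.973 = 9330
40–59: 10543 × 0.968 = 10206
60+: 17989 × 0.945 + 23682 × 0.281 = 17000 + 6655 = 23655
→ [5440, 9330, 10206, 23655]
Total after period 3: 5440 + 9330 + 10206 + 23655 = 48631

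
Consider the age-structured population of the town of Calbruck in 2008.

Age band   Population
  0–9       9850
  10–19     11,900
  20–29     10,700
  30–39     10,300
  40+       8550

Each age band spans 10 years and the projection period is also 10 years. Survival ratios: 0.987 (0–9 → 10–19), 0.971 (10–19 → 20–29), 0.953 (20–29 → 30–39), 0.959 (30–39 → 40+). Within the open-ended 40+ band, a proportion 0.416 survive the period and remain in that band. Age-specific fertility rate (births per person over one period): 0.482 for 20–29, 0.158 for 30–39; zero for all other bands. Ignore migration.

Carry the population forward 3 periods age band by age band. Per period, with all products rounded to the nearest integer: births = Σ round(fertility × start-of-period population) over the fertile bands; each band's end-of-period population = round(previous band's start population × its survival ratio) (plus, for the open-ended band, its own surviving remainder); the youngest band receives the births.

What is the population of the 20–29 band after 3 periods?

After projecting period 1:
Births: 10700 × 0.482 = 5157, 10300 × 0.158 = 1627 ⇒ total 6784
10–19: 9850 × 0.987 = 9722
20–29: 11900 × 0.971 = 11555
30–39: 10700 × 0.953 = 10197
40+: 10300 × 0.959 + 8550 × 0.416 = 9878 + 3557 = 13435
End of period: [6784, 9722, 11555, 10197, 13435]
After projecting period 2:
Births: 11555 × 0.482 = 5570, 10197 × 0.158 = 1611 ⇒ total 7181
10–19: 6784 × 0.987 = 6696
20–29: 9722 × 0.971 = 9440
30–39: 11555 × 0.953 = 11012
40+: 10197 × 0.959 + 13435 × 0.416 = 9779 + 5589 = 15368
End of period: [7181, 6696, 9440, 11012, 15368]
After projecting period 3:
Births: 9440 × 0.482 = 4550, 11012 × 0.158 = 1740 ⇒ total 6290
10–19: 7181 × 0.987 = 7088
20–29: 6696 × 0.971 = 6502
30–39: 9440 × 0.953 = 8996
40+: 11012 × 0.959 + 15368 × 0.416 = 10561 + 6393 = 16954
End of period: [6290, 7088, 6502, 8996, 16954]

6502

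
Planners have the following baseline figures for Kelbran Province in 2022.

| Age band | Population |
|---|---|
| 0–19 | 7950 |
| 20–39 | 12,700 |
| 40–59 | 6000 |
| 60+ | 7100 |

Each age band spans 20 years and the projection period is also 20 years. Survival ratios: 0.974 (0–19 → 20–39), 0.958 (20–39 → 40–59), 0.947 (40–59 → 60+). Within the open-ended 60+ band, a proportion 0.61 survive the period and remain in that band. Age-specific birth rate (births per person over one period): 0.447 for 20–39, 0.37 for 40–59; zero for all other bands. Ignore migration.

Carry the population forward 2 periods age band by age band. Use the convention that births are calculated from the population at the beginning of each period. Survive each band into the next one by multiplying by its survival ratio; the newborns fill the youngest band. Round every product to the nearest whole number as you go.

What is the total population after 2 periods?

40703

Period 1.
Births: 12700 × 0.447 = 5677  |  6000 × 0.37 = 2220 → total 7897
20–39: 7950 × 0.974 = 7743
40–59: 12700 × 0.958 = 12167
60+: 6000 × 0.947 + 7100 × 0.61 = 5682 + 4331 = 10013
Giving 7897 / 7743 / 12167 / 10013.
Period 2.
Births: 7743 × 0.447 = 3461  |  12167 × 0.37 = 4502 → total 7963
20–39: 7897 × 0.974 = 7692
40–59: 7743 × 0.958 = 7418
60+: 12167 × 0.947 + 10013 × 0.61 = 11522 + 6108 = 17630
Giving 7963 / 7692 / 7418 / 17630.
Total after period 2: 7963 + 7692 + 7418 + 17630 = 40703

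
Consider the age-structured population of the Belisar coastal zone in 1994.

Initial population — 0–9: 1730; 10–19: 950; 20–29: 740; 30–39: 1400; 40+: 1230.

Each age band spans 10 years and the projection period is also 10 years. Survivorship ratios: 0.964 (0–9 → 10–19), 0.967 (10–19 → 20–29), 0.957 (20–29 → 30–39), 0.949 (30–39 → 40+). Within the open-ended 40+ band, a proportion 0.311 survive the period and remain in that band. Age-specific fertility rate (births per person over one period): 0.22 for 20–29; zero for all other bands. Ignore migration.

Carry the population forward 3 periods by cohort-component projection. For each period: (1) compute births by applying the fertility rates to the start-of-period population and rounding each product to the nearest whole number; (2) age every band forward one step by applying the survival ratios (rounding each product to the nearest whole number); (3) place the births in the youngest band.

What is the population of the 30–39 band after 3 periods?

1544

Numbering the groups 1..5 from youngest to oldest:
Period 1.
Births: 740 * 0.22 = 163
Group 2: 1730 * 0.964 = 1668
Group 3: 950 * 0.967 = 919
Group 4: 740 * 0.957 = 708
Group 5: 1400 * 0.949 + 1230 * 0.311 = 1329 + 383 = 1712
Giving 163 / 1668 / 919 / 708 / 1712.
Period 2.
Births: 919 * 0.22 = 202
Group 2: 163 * 0.964 = 157
Group 3: 1668 * 0.967 = 1613
Group 4: 919 * 0.957 = 879
Group 5: 708 * 0.949 + 1712 * 0.311 = 672 + 532 = 1204
Giving 202 / 157 / 1613 / 879 / 1204.
Period 3.
Births: 1613 * 0.22 = 355
Group 2: 202 * 0.964 = 195
Group 3: 157 * 0.967 = 152
Group 4: 1613 * 0.957 = 1544
Group 5: 879 * 0.949 + 1204 * 0.311 = 834 + 374 = 1208
Giving 355 / 195 / 152 / 1544 / 1208.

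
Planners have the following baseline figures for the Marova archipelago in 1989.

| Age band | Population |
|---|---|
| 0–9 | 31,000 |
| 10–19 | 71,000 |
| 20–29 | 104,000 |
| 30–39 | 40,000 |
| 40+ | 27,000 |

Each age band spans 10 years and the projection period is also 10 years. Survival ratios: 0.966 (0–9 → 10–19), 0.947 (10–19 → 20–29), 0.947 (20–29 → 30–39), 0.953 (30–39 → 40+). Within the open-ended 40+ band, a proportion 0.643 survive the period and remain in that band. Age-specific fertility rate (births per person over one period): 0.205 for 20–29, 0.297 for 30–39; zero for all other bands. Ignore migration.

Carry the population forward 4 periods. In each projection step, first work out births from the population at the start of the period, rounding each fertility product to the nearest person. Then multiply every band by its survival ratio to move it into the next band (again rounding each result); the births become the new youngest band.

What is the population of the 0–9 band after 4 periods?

14202

Call the groups 1 to 5, youngest first.
Period 1.
Births: 104000 × 0.205 = 21320 ; 40000 × 0.297 = 11880 ⇒ total 33200
Group 2: 31000 × 0.966 = 29946
Group 3: 71000 × 0.947 = 67237
Group 4: 104000 × 0.947 = 98488
Group 5: 40000 × 0.953 + 27000 × 0.643 = 38120 + 17361 = 55481
Giving 33200 / 29946 / 67237 / 98488 / 55481.
Period 2.
Births: 67237 × 0.205 = 13784 ; 98488 × 0.297 = 29251 ⇒ total 43035
Group 2: 33200 × 0.966 = 32071
Group 3: 29946 × 0.947 = 28359
Group 4: 67237 × 0.947 = 63673
Group 5: 98488 × 0.953 + 55481 × 0.643 = 93859 + 35674 = 129533
Giving 43035 / 32071 / 28359 / 63673 / 129533.
Period 3.
Births: 28359 × 0.205 = 5814 ; 63673 × 0.297 = 18911 ⇒ total 24725
Group 2: 43035 × 0.966 = 41572
Group 3: 32071 × 0.947 = 30371
Group 4: 28359 × 0.947 = 26856
Group 5: 63673 × 0.953 + 129533 × 0.643 = 60680 + 83290 = 143970
Giving 24725 / 41572 / 30371 / 26856 / 143970.
Period 4.
Births: 30371 × 0.205 = 6226 ; 26856 × 0.297 = 7976 ⇒ total 14202
Group 2: 24725 × 0.966 = 23884
Group 3: 41572 × 0.947 = 39369
Group 4: 30371 × 0.947 = 28761
Group 5: 26856 × 0.953 + 143970 × 0.643 = 25594 + 92573 = 118167
Giving 14202 / 23884 / 39369 / 28761 / 118167.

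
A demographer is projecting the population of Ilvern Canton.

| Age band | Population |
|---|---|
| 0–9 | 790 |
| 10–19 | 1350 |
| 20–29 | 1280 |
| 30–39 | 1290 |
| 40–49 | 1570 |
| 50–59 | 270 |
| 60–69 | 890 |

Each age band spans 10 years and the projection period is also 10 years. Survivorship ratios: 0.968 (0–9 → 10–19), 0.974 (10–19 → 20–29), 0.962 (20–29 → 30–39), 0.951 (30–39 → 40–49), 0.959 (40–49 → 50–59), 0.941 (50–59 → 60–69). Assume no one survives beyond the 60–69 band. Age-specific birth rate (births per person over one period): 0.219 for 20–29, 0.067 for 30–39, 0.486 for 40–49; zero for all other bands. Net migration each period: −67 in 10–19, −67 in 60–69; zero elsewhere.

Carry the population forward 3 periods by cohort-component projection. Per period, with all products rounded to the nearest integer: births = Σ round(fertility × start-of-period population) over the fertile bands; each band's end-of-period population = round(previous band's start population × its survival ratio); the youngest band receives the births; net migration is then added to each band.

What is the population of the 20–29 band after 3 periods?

After projecting period 1:
Births: 1280 × 0.219 = 280, 1290 × 0.067 = 86, 1570 × 0.486 = 763 ⇒ total 1129
10–19: 790 × 0.968 = 765
20–29: 1350 × 0.974 = 1315
30–39: 1280 × 0.962 = 1231
40–49: 1290 × 0.951 = 1227
50–59: 1570 × 0.959 = 1506
60–69: 270 × 0.941 = 254
Net migration: 10–19 − 67 → 698; 60–69 − 67 → 187
End of period: [1129, 698, 1315, 1231, 1227, 1506, 187]
After projecting period 2:
Births: 1315 × 0.219 = 288, 1231 × 0.067 = 82, 1227 × 0.486 = 596 ⇒ total 966
10–19: 1129 × 0.968 = 1093
20–29: 698 × 0.974 = 680
30–39: 1315 × 0.962 = 1265
40–49: 1231 × 0.951 = 1171
50–59: 1227 × 0.959 = 1177
60–69: 1506 × 0.941 = 1417
Net migration: 10–19 − 67 → 1026; 60–69 − 67 → 1350
End of period: [966, 1026, 680, 1265, 1171, 1177, 1350]
After projecting period 3:
Births: 680 × 0.219 = 149, 1265 × 0.067 = 85, 1171 × 0.486 = 569 ⇒ total 803
10–19: 966 × 0.968 = 935
20–29: 1026 × 0.974 = 999
30–39: 680 × 0.962 = 654
40–49: 1265 × 0.951 = 1203
50–59: 1171 × 0.959 = 1123
60–69: 1177 × 0.941 = 1108
Net migration: 10–19 − 67 → 868; 60–69 − 67 → 1041
End of period: [803, 868, 999, 654, 1203, 1123, 1041]

999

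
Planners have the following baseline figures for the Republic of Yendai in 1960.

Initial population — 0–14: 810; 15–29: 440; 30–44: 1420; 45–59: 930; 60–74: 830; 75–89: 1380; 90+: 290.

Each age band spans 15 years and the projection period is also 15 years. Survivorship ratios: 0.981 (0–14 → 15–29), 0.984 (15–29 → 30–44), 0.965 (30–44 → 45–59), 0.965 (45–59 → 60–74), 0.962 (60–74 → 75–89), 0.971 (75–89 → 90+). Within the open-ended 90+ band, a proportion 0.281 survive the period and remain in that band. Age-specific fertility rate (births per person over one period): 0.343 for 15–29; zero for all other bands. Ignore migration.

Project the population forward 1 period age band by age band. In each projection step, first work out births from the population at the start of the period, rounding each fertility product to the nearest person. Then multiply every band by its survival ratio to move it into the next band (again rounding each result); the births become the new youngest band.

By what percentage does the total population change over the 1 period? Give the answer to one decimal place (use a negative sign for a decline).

-3.9

Period 1.
Births: 440 * 0.343 = 151
15–29: 810 * 0.981 = 795
30–44: 440 * 0.984 = 433
45–59: 1420 * 0.965 = 1370
60–74: 930 * 0.965 = 897
75–89: 830 * 0.962 = 798
90+: 1380 * 0.971 + 290 * 0.281 = 1340 + 81 = 1421
Population now: 0–14=151, 15–29=795, 30–44=433, 45–59=1370, 60–74=897, 75–89=798, 90+=1421
Total: 6100 → 5865; change = -235; percentage change = -3.9%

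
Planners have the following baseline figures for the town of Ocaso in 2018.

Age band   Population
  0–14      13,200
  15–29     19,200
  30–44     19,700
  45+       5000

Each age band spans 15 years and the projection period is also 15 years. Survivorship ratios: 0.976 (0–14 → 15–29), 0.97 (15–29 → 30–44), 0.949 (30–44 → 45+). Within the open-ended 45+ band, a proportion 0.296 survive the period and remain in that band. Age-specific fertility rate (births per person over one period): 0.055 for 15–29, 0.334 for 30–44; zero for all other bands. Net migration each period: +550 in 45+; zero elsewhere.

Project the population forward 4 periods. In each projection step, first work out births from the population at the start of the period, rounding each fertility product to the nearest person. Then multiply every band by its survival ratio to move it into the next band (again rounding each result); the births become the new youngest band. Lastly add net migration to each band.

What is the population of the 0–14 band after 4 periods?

2786

[period 1]
Births: 19200 × 0.055 = 1056 ; 19700 × 0.334 = 6580 ⇒ total 7636
15–29: 13200 × 0.976 = 12883
30–44: 19200 × 0.97 = 18624
45+: 19700 × 0.949 + 5000 × 0.296 = 18695 + 1480 = 20175
Net migration: 45+ + 550 → 20725
Population now: 0–14=7636, 15–29=12883, 30–44=18624, 45+=20725
[period 2]
Births: 12883 × 0.055 = 709 ; 18624 × 0.334 = 6220 ⇒ total 6929
15–29: 7636 × 0.976 = 7453
30–44: 12883 × 0.97 = 12497
45+: 18624 × 0.949 + 20725 × 0.296 = 17674 + 6135 = 23809
Net migration: 45+ + 550 → 24359
Population now: 0–14=6929, 15–29=7453, 30–44=12497, 45+=24359
[period 3]
Births: 7453 × 0.055 = 410 ; 12497 × 0.334 = 4174 ⇒ total 4584
15–29: 6929 × 0.976 = 6763
30–44: 7453 × 0.97 = 7229
45+: 12497 × 0.949 + 24359 × 0.296 = 11860 + 7210 = 19070
Net migration: 45+ + 550 → 19620
Population now: 0–14=4584, 15–29=6763, 30–44=7229, 45+=19620
[period 4]
Births: 6763 × 0.055 = 372 ; 7229 × 0.334 = 2414 ⇒ total 2786
15–29: 4584 × 0.976 = 4474
30–44: 6763 × 0.97 = 6560
45+: 7229 × 0.949 + 19620 × 0.296 = 6860 + 5808 = 12668
Net migration: 45+ + 550 → 13218
Population now: 0–14=2786, 15–29=4474, 30–44=6560, 45+=13218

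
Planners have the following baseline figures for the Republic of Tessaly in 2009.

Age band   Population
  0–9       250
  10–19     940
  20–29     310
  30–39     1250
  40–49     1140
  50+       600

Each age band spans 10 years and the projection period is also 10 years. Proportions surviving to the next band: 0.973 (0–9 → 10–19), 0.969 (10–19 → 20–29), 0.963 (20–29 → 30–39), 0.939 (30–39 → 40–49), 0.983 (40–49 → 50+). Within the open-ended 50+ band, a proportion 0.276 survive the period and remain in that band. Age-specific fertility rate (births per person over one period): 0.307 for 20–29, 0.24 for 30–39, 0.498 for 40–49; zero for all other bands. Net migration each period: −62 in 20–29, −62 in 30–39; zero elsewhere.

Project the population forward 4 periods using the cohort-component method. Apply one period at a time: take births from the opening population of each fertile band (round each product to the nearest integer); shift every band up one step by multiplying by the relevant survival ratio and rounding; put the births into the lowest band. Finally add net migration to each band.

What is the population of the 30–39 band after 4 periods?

753

Period 1.
Births: 310 × 0.307 = 95 ; 1250 × 0.24 = 300 ; 1140 × 0.498 = 568 ⇒ total 963
10–19: 250 × 0.973 = 243
20–29: 940 × 0.969 = 911
30–39: 310 × 0.963 = 299
40–49: 1250 × 0.939 = 1174
50+: 1140 × 0.983 + 600 × 0.276 = 1121 + 166 = 1287
Net migration: 20–29 − 62 → 849; 30–39 − 62 → 237
End of period: [963, 243, 849, 237, 1174, 1287]
Period 2.
Births: 849 × 0.307 = 261 ; 237 × 0.24 = 57 ; 1174 × 0.498 = 585 ⇒ total 903
10–19: 963 × 0.973 = 937
20–29: 243 × 0.969 = 235
30–39: 849 × 0.963 = 818
40–49: 237 × 0.939 = 223
50+: 1174 × 0.983 + 1287 × 0.276 = 1154 + 355 = 1509
Net migration: 20–29 − 62 → 173; 30–39 − 62 → 756
End of period: [903, 937, 173, 756, 223, 1509]
Period 3.
Births: 173 × 0.307 = 53 ; 756 × 0.24 = 181 ; 223 × 0.498 = 111 ⇒ total 345
10–19: 903 × 0.973 = 879
20–29: 937 × 0.969 = 908
30–39: 173 × 0.963 = 167
40–49: 756 × 0.939 = 710
50+: 223 × 0.983 + 1509 × 0.276 = 219 + 416 = 635
Net migration: 20–29 − 62 → 846; 30–39 − 62 → 105
End of period: [345, 879, 846, 105, 710, 635]
Period 4.
Births: 846 × 0.307 = 260 ; 105 × 0.24 = 25 ; 710 × 0.498 = 354 ⇒ total 639
10–19: 345 × 0.973 = 336
20–29: 879 × 0.969 = 852
30–39: 846 × 0.963 = 815
40–49: 105 × 0.939 = 99
50+: 710 × 0.983 + 635 × 0.276 = 698 + 175 = 873
Net migration: 20–29 − 62 → 790; 30–39 − 62 → 753
End of period: [639, 336, 790, 753, 99, 873]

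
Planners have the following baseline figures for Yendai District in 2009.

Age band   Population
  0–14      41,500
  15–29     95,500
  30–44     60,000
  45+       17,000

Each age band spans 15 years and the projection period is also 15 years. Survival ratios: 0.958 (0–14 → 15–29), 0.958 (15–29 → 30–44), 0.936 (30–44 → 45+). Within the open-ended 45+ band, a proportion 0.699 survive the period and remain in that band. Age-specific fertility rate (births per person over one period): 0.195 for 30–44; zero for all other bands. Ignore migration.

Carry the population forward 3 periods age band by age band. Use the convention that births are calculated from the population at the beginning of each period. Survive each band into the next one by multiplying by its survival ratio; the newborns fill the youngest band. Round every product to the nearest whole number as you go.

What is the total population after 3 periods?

164009

Call the bands 1 to 4, youngest first.
Period 1:
Births: 60000 × 0.195 = 11700
Band 2: 41500 × 0.958 = 39757
Band 3: 95500 × 0.958 = 91489
Band 4: 60000 × 0.936 + 17000 × 0.699 = 56160 + 11883 = 68043
→ [11700, 39757, 91489, 68043]
Period 2:
Births: 91489 × 0.195 = 17840
Band 2: 11700 × 0.958 = 11209
Band 3: 39757 × 0.958 = 38087
Band 4: 91489 × 0.936 + 68043 × 0.699 = 85634 + 47562 = 133196
→ [17840, 11209, 38087, 133196]
Period 3:
Births: 38087 × 0.195 = 7427
Band 2: 17840 × 0.958 = 17091
Band 3: 11209 × 0.958 = 10738
Band 4: 38087 × 0.936 + 133196 × 0.699 = 35649 + 93104 = 128753
→ [7427, 17091, 10738, 128753]
Total after period 3: 7427 + 17091 + 10738 + 128753 = 164009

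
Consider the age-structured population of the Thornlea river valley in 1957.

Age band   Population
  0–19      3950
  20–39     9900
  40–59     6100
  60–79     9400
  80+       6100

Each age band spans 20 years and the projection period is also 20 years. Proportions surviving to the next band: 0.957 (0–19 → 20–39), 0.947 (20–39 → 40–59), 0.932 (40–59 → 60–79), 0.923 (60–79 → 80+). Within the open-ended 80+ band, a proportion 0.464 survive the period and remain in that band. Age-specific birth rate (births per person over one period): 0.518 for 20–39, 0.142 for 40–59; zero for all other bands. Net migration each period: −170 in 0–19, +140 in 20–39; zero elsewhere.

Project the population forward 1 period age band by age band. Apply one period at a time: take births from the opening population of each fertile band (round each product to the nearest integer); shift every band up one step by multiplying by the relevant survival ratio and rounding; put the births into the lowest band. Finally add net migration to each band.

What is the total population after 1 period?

36310

Period 1:
Births: 9900 × 0.518 = 5128 ; 6100 × 0.142 = 866 ⇒ total 5994
20–39: 3950 × 0.957 = 3780
40–59: 9900 × 0.947 = 9375
60–79: 6100 × 0.932 = 5685
80+: 9400 × 0.923 + 6100 × 0.464 = 8676 + 2830 = 11506
Net migration: 0–19 − 170 → 5824; 20–39 + 140 → 3920
Giving 5824 / 3920 / 9375 / 5685 / 11506.
Total after period 1: 5824 + 3920 + 9375 + 5685 + 11506 = 36310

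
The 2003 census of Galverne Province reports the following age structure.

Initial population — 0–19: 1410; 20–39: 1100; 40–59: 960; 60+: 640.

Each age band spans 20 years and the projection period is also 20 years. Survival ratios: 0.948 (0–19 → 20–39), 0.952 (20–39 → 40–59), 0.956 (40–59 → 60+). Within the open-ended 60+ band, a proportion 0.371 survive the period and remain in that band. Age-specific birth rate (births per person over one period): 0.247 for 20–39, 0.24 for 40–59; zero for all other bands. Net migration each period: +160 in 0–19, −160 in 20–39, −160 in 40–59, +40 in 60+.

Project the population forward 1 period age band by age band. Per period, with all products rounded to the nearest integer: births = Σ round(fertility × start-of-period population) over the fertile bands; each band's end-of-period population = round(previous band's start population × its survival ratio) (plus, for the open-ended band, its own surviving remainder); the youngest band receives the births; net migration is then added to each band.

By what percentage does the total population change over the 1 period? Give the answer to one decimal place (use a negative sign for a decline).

Let band 1 be 0–19 through band 4 = 60+.
— Period 1 —
Births: 1100 × 0.247 = 272  |  960 × 0.24 = 230 ⇒ total 502
Band 2: 1410 × 0.948 = 1337
Band 3: 1100 × 0.952 = 1047
Band 4: 960 × 0.956 + 640 × 0.371 = 918 + 237 = 1155
Net migration: Band 1 + 160 → 662; Band 2 − 160 → 1177; Band 3 − 160 → 887; Band 4 + 40 → 1195
Population now: 0–19=662, 20–39=1177, 40–59=887, 60+=1195
Total: 4110 → 3921; change = -189; percentage change = -4.6%

-4.6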